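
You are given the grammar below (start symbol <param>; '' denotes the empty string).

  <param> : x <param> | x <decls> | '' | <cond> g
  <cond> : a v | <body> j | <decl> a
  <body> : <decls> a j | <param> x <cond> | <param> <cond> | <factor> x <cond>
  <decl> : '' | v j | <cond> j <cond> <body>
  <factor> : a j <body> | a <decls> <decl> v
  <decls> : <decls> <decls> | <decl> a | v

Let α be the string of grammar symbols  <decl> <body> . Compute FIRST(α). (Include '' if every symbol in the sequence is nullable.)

{ a, v, x }

Add FIRST(<decl>)\{''} = { a, v, x }; <decl> is nullable, continue.
Add FIRST(<body>) = { a, v, x }; <body> is not nullable, stop.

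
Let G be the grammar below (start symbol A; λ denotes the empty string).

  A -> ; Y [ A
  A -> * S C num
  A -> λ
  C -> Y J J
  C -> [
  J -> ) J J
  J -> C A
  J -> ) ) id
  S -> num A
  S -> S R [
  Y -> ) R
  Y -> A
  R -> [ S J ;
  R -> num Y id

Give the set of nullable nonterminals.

Directly nullable (have an λ-production): A.
Y -> A with every symbol nullable, so Y is nullable.
No other nonterminal has a production whose RHS symbols are all nullable.

{ A, Y }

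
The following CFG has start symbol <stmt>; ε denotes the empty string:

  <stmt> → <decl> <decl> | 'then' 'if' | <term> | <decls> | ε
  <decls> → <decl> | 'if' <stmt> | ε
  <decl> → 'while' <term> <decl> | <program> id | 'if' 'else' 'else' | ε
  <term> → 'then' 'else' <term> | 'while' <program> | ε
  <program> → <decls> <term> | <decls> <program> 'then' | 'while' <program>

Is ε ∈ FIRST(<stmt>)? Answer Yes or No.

Yes

<stmt> has an ε-production, so <stmt> ⇒ ε.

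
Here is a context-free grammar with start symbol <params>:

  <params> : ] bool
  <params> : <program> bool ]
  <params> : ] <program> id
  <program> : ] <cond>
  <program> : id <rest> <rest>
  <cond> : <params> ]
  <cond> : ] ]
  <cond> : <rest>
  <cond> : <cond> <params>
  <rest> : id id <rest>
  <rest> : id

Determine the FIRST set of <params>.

{ ], id }

<params> : ] bool contributes {]}.
From <params> : <program> bool ]: add FIRST(<program>) = { ], id }.
<params> : ] <program> id contributes {]}.
Union: FIRST(<params>) = { ], id }.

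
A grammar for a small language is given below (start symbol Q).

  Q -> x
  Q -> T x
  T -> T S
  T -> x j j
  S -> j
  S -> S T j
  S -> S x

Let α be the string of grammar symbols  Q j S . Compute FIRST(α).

Add FIRST(Q) = { x }; Q is not nullable, stop.

{ x }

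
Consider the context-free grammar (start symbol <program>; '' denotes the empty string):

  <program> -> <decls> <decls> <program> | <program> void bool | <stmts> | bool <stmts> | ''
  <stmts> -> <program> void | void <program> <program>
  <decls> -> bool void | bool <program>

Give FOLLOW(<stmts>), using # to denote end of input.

{ #, bool, void }

In <program> -> <stmts>: <stmts> is at the end, add FOLLOW(<program>) = { #, bool, void }.
In <program> -> bool <stmts>: <stmts> is at the end, add FOLLOW(<program>) = { #, bool, void }.
Union: FOLLOW(<stmts>) = { #, bool, void }.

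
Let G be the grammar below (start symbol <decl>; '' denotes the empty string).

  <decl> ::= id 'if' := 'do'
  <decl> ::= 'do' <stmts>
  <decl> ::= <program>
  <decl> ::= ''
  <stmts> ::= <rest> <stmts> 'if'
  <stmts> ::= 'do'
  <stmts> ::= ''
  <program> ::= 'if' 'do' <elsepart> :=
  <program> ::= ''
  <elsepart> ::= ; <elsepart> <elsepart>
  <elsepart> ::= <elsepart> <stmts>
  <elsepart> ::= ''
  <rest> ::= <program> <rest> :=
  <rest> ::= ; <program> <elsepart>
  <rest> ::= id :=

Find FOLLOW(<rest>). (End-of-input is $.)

{ 'do', 'if', :=, ;, id }

In <stmts> ::= <rest> <stmts> 'if': add FIRST(<stmts> 'if') = { 'do', 'if', ;, id }.
In <rest> ::= <program> <rest> :=: add FIRST(:=) = { := }.
Union: FOLLOW(<rest>) = { 'do', 'if', :=, ;, id }.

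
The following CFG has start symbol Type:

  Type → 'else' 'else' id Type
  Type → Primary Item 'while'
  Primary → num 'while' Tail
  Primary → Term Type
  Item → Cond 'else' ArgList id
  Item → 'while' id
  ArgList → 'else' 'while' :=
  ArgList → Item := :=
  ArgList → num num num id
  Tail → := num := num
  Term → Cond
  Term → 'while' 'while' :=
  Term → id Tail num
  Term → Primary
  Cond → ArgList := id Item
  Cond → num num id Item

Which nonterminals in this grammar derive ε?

No nonterminal has an empty production or an RHS whose symbols are all nullable.

{ } (none)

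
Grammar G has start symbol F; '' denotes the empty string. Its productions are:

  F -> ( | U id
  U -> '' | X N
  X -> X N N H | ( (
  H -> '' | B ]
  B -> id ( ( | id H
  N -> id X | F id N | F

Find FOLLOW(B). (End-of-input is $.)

{ ] }

In H -> B ]: add FIRST(]) = { ] }.
Union: FOLLOW(B) = { ] }.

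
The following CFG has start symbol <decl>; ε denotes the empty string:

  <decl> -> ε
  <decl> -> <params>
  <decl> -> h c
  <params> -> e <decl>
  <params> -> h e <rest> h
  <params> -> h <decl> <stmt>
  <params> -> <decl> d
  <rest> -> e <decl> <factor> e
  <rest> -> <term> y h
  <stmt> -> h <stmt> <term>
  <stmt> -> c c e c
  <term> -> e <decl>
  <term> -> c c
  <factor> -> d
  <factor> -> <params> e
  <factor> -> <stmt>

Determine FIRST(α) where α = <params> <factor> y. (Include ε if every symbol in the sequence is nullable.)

{ d, e, h }

Add FIRST(<params>) = { d, e, h }; <params> is not nullable, stop.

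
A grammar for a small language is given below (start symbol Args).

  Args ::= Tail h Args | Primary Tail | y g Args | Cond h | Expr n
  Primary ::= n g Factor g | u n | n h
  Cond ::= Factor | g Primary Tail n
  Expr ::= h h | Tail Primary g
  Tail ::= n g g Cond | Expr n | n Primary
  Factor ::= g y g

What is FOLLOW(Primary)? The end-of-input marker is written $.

{ $, g, h, n, u }

In Args ::= Primary Tail: add FIRST(Tail) = { h, n }.
In Cond ::= g Primary Tail n: add FIRST(Tail n) = { h, n }.
In Expr ::= Tail Primary g: add FIRST(g) = { g }.
In Tail ::= n Primary: Primary is at the end, add FOLLOW(Tail) = { $, h, n, u }.
Union: FOLLOW(Primary) = { $, g, h, n, u }.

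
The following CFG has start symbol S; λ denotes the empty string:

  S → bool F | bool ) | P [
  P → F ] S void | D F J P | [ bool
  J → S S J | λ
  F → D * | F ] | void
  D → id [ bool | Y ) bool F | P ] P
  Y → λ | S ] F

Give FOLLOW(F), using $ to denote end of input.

{ $, ), *, [, ], bool, id, void }

In S → bool F: F is at the end, add FOLLOW(S) = { $, ), [, ], bool, id, void }.
In P → F ] S void: add FIRST(] S void) = { ] }.
In P → D F J P: add FIRST(J P) = { ), [, bool, id, void }.
In F → F ]: add FIRST(]) = { ] }.
In D → Y ) bool F: F is at the end, add FOLLOW(D) = { ), *, [, bool, id, void }.
In Y → S ] F: F is at the end, add FOLLOW(Y) = { ) }.
Union: FOLLOW(F) = { $, ), *, [, ], bool, id, void }.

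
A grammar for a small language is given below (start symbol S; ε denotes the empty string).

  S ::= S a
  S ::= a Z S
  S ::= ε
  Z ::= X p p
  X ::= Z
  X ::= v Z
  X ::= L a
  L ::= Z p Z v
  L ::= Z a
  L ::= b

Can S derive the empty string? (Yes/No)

Yes

S has an ε-production, so S ⇒ ε.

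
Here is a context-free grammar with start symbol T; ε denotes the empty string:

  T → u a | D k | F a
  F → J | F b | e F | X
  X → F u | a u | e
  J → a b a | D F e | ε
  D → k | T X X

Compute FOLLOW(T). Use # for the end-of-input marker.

{ #, a, b, e, k, u }

T is the start symbol, so # ∈ FOLLOW(T).
In D → T X X: add FIRST(X X) = { a, b, e, k, u }.
Union: FOLLOW(T) = { #, a, b, e, k, u }.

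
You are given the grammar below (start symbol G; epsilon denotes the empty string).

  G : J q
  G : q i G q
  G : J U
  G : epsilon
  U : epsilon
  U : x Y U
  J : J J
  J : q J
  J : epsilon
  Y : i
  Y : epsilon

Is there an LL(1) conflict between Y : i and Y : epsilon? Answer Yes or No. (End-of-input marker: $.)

No

FIRST(i) = { i } and FIRST(epsilon) = { epsilon }.
The second is nullable but FOLLOW(Y) = { $, q, x } is disjoint from FIRST of the first.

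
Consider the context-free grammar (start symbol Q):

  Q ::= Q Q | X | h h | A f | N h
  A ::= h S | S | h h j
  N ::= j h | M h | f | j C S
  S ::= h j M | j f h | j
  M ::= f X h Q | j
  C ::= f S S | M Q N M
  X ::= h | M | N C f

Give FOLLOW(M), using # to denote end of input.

In N ::= M h: add FIRST(h) = { h }.
In S ::= h j M: M is at the end, add FOLLOW(S) = { f, h, j }.
In C ::= M Q N M: add FIRST(Q N M) = { f, h, j }.
In C ::= M Q N M: M is at the end, add FOLLOW(C) = { f, h, j }.
In X ::= M: M is at the end, add FOLLOW(X) = { #, f, h, j }.
Union: FOLLOW(M) = { #, f, h, j }.

{ #, f, h, j }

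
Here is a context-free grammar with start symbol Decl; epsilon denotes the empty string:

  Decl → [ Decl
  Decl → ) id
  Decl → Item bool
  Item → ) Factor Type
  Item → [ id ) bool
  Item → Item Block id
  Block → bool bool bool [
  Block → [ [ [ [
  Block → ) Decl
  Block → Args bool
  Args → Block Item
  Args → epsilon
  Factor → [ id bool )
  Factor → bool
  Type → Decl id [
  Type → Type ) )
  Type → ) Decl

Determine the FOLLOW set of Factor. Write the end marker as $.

{ ), [ }

In Item → ) Factor Type: add FIRST(Type) = { ), [ }.
Union: FOLLOW(Factor) = { ), [ }.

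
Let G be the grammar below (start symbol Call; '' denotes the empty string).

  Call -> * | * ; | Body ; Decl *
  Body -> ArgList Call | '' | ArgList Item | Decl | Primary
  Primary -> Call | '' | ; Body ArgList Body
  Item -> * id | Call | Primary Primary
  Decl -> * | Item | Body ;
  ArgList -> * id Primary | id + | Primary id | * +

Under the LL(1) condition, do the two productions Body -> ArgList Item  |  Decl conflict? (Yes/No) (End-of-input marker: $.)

FIRST(ArgList Item) = { *, ;, id } and FIRST(Decl) = { *, ;, id, '' }.
Both contain *, so the two alternatives are not disjoint — LL(1) conflict.

Yes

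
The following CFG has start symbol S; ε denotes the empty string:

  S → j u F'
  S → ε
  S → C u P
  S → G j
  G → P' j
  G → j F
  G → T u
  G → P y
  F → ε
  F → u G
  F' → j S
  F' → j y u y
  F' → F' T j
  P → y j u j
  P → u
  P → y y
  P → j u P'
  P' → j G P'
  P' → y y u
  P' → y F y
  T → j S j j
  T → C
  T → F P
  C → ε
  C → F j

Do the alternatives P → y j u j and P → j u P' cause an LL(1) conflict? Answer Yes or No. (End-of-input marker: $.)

FIRST(y j u j) = { y } and FIRST(j u P') = { j }.
The FIRST sets are disjoint and neither alternative is nullable — no conflict.

No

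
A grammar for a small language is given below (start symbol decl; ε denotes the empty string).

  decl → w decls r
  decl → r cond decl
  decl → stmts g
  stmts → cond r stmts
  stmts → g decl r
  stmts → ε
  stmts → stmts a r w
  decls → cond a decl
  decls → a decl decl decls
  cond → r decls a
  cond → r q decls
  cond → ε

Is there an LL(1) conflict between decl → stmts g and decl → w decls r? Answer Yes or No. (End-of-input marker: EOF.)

No

FIRST(stmts g) = { a, g, r } and FIRST(w decls r) = { w }.
The FIRST sets are disjoint and neither alternative is nullable — no conflict.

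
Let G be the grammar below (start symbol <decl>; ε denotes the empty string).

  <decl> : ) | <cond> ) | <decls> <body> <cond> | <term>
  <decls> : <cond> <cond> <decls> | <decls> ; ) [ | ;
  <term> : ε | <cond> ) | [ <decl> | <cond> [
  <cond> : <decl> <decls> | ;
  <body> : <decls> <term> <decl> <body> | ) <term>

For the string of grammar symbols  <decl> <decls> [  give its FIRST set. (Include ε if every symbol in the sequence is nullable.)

Add FIRST(<decl>)\{ε} = { ), ;, [ }; <decl> is nullable, continue.
Add FIRST(<decls>) = { ), ;, [ }; <decls> is not nullable, stop.

{ ), ;, [ }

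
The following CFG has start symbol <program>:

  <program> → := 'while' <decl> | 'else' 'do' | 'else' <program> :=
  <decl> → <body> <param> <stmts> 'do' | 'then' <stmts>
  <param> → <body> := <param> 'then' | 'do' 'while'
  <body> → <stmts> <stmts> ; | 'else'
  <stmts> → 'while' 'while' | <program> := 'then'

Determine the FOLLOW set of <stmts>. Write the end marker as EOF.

{ EOF, 'do', 'else', 'while', :=, ; }

In <decl> → <body> <param> <stmts> 'do': add FIRST('do') = { 'do' }.
In <decl> → 'then' <stmts>: <stmts> is at the end, add FOLLOW(<decl>) = { EOF, := }.
In <body> → <stmts> <stmts> ;: add FIRST(<stmts> ;) = { 'else', 'while', := }.
In <body> → <stmts> <stmts> ;: add FIRST(;) = { ; }.
Union: FOLLOW(<stmts>) = { EOF, 'do', 'else', 'while', :=, ; }.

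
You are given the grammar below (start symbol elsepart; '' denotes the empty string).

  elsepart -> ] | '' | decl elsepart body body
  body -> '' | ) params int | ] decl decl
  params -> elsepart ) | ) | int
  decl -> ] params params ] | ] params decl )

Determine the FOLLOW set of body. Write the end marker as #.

In elsepart -> decl elsepart body body: add FIRST(body)\{''} = { ), ] }.
  Since body is nullable, also add FOLLOW(elsepart) = { #, ), ] }.
In elsepart -> decl elsepart body body: body is at the end, add FOLLOW(elsepart) = { #, ), ] }.
Union: FOLLOW(body) = { #, ), ] }.

{ #, ), ] }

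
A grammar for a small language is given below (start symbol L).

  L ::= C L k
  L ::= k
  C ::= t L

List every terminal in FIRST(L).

{ k, t }

From L ::= C L k: add FIRST(C) = { t }.
L ::= k contributes {k}.
Union: FIRST(L) = { k, t }.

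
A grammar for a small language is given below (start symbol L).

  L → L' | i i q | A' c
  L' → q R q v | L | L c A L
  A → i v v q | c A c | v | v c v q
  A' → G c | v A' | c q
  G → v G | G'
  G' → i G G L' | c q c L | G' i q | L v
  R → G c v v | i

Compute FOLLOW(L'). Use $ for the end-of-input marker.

In L → L': L' is at the end, add FOLLOW(L) = { $, c, i, q, v }.
In G' → i G G L': L' is at the end, add FOLLOW(G') = { c, i, q, v }.
Union: FOLLOW(L') = { $, c, i, q, v }.

{ $, c, i, q, v }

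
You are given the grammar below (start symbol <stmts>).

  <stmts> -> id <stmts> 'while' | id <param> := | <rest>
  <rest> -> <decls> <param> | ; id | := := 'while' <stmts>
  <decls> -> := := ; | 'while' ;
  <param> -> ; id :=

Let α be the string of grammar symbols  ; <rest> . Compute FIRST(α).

; is a terminal; add {;} and stop.

{ ; }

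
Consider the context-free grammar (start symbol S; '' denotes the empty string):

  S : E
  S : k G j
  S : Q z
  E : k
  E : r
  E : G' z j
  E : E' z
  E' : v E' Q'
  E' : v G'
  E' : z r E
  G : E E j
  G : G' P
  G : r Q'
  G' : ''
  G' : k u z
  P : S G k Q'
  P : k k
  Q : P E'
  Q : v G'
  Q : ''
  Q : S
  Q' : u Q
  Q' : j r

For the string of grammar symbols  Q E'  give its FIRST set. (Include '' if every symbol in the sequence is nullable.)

{ k, r, v, z }

Add FIRST(Q)\{''} = { k, r, v, z }; Q is nullable, continue.
Add FIRST(E') = { v, z }; E' is not nullable, stop.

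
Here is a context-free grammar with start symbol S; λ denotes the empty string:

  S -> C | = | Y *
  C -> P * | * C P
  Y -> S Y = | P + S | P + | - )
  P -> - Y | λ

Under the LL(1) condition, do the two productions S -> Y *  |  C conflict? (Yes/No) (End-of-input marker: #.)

FIRST(Y *) = { *, +, -, = } and FIRST(C) = { *, - }.
Both contain *, so the two alternatives are not disjoint — LL(1) conflict.

Yes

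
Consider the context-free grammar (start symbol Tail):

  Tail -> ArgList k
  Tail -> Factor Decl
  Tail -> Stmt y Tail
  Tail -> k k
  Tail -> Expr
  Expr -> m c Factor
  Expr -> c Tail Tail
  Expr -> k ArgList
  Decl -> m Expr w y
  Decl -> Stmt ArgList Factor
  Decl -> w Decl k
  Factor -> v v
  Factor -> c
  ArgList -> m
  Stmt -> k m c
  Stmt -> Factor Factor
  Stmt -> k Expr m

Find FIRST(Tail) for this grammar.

From Tail -> ArgList k: add FIRST(ArgList) = { m }.
From Tail -> Factor Decl: add FIRST(Factor) = { c, v }.
From Tail -> Stmt y Tail: add FIRST(Stmt) = { c, k, v }.
Tail -> k k contributes {k}.
From Tail -> Expr: add FIRST(Expr) = { c, k, m }.
Union: FIRST(Tail) = { c, k, m, v }.

{ c, k, m, v }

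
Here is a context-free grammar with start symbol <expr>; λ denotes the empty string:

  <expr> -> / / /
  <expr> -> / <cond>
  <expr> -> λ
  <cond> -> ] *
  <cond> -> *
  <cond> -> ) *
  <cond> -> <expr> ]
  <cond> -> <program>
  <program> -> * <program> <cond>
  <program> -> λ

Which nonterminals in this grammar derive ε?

Directly nullable (have an λ-production): <expr>, <program>.
<cond> -> <program> with every symbol nullable, so <cond> is nullable.

{ <cond>, <expr>, <program> }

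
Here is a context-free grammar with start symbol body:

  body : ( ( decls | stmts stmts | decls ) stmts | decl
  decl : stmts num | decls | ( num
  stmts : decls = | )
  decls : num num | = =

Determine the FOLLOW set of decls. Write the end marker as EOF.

{ EOF, ), = }

In body : ( ( decls: decls is at the end, add FOLLOW(body) = { EOF }.
In body : decls ) stmts: add FIRST() stmts) = { ) }.
In decl : decls: decls is at the end, add FOLLOW(decl) = { EOF }.
In stmts : decls =: add FIRST(=) = { = }.
Union: FOLLOW(decls) = { EOF, ), = }.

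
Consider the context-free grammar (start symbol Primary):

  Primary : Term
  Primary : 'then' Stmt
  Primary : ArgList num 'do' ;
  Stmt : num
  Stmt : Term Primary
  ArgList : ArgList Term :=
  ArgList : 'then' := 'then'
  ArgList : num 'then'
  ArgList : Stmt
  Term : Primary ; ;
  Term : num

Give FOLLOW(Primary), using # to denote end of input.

{ #, 'then', ;, num }

Primary is the start symbol, so # ∈ FOLLOW(Primary).
In Stmt : Term Primary: Primary is at the end, add FOLLOW(Stmt) = { #, 'then', ;, num }.
In Term : Primary ; ;: add FIRST(; ;) = { ; }.
Union: FOLLOW(Primary) = { #, 'then', ;, num }.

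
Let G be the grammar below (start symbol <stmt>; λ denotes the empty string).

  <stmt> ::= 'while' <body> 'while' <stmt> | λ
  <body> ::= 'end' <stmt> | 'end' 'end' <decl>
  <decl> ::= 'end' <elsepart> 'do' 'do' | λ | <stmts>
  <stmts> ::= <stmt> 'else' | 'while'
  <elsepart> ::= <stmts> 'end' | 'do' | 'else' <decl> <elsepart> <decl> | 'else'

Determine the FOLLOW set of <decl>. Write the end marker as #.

In <body> ::= 'end' 'end' <decl>: <decl> is at the end, add FOLLOW(<body>) = { 'while' }.
In <elsepart> ::= 'else' <decl> <elsepart> <decl>: add FIRST(<elsepart> <decl>) = { 'do', 'else', 'while' }.
In <elsepart> ::= 'else' <decl> <elsepart> <decl>: <decl> is at the end, add FOLLOW(<elsepart>) = { 'do', 'else', 'end', 'while' }.
Union: FOLLOW(<decl>) = { 'do', 'else', 'end', 'while' }.

{ 'do', 'else', 'end', 'while' }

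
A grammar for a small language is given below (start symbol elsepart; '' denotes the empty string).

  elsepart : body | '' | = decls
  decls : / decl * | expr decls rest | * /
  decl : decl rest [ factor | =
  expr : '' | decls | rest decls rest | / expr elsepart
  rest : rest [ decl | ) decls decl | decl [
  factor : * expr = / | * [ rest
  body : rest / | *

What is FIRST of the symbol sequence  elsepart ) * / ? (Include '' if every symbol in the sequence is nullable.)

{ ), *, = }

Add FIRST(elsepart)\{''} = { ), *, = }; elsepart is nullable, continue.
) is a terminal; add {)} and stop.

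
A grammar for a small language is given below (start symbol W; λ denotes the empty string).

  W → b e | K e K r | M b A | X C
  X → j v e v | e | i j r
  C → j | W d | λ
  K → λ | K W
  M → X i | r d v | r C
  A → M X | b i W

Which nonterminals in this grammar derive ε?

Directly nullable (have an λ-production): C, K.
No other nonterminal has a production whose RHS symbols are all nullable.

{ C, K }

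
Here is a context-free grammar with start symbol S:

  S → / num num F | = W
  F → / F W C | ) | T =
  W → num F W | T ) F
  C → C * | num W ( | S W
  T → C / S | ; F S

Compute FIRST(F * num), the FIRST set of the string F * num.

{ ), /, ;, =, num }

Add FIRST(F) = { ), /, ;, =, num }; F is not nullable, stop.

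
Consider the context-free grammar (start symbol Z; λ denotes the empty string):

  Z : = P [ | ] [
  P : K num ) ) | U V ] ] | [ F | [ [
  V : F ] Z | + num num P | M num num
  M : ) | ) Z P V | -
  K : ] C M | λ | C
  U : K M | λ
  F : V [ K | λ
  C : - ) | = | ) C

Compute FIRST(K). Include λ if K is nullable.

{ ), -, =, ], λ }

K : ] C M contributes {]}.
K : λ contributes λ.
From K : C: add FIRST(C) = { ), -, = }.
Union: FIRST(K) = { ), -, =, ], λ }.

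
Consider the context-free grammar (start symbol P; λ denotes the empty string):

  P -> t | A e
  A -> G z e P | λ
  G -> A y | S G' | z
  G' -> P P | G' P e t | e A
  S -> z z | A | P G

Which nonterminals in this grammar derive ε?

{ A, S }

Directly nullable (have an λ-production): A.
S -> A with every symbol nullable, so S is nullable.
No other nonterminal has a production whose RHS symbols are all nullable.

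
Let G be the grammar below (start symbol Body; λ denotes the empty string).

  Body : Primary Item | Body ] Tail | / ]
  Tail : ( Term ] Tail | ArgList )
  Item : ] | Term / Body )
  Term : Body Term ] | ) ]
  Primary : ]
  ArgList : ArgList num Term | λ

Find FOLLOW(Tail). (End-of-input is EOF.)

In Body : Body ] Tail: Tail is at the end, add FOLLOW(Body) = { EOF, ), /, ] }.
In Tail : ( Term ] Tail: Tail is at the end, add FOLLOW(Tail) = { EOF, ), /, ] }.
Union: FOLLOW(Tail) = { EOF, ), /, ] }.

{ EOF, ), /, ] }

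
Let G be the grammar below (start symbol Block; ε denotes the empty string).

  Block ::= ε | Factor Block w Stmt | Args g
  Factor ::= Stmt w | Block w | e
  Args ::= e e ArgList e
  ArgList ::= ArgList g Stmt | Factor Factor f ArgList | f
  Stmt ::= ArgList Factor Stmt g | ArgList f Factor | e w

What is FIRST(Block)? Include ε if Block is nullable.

{ e, f, w, ε }

Block ::= ε contributes ε.
From Block ::= Factor Block w Stmt: add FIRST(Factor) = { e, f, w }.
From Block ::= Args g: add FIRST(Args) = { e }.
Union: FIRST(Block) = { e, f, w, ε }.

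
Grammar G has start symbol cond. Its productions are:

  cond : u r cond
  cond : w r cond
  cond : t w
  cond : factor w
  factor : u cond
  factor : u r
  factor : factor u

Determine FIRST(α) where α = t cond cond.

t is a terminal; add {t} and stop.

{ t }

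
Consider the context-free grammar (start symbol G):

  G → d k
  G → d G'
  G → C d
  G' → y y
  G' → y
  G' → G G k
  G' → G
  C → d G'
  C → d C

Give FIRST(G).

G → d k contributes {d}.
G → d G' contributes {d}.
From G → C d: add FIRST(C) = { d }.
Union: FIRST(G) = { d }.

{ d }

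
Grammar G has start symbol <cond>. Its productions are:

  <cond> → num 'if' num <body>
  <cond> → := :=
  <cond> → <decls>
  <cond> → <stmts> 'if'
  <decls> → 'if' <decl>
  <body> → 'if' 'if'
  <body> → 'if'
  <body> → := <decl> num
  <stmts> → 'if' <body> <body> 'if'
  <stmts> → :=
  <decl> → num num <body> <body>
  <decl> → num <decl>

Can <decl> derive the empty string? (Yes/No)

No nonterminal in this grammar is nullable.
No production of <decl> has an RHS whose symbols are all nullable, so <decl> is not nullable.

No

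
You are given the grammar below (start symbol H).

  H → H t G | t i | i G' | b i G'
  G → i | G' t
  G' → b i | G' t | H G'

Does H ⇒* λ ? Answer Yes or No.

No

No nonterminal in this grammar is nullable.
No production of H has an RHS whose symbols are all nullable, so H is not nullable.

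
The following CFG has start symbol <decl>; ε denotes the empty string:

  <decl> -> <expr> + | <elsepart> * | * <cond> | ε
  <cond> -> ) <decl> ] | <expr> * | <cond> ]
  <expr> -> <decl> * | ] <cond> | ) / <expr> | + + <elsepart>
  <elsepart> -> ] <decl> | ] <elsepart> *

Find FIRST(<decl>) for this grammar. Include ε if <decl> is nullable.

From <decl> -> <expr> +: add FIRST(<expr>) = { ), *, +, ] }.
From <decl> -> <elsepart> *: add FIRST(<elsepart>) = { ] }.
<decl> -> * <cond> contributes {*}.
<decl> -> ε contributes ε.
Union: FIRST(<decl>) = { ), *, +, ], ε }.

{ ), *, +, ], ε }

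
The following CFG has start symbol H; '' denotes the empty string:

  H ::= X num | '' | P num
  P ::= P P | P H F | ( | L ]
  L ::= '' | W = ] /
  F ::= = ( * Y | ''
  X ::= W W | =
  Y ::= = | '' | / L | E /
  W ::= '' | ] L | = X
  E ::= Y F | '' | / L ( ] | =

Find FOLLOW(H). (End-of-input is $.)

H is the start symbol, so $ ∈ FOLLOW(H).
In P ::= P H F: add FIRST(F)\{''} = { = }.
  Since F is nullable, also add FOLLOW(P) = { (, =, ], num }.
Union: FOLLOW(H) = { $, (, =, ], num }.

{ $, (, =, ], num }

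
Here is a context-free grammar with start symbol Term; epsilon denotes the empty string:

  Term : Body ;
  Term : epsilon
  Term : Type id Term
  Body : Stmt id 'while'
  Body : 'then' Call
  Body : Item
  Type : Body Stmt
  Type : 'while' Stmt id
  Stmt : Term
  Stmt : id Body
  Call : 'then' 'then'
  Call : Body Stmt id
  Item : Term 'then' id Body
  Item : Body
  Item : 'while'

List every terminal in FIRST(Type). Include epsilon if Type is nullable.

From Type : Body Stmt: add FIRST(Body) = { 'then', 'while', id }.
Type : 'while' Stmt id contributes {'while'}.
Union: FIRST(Type) = { 'then', 'while', id }.

{ 'then', 'while', id }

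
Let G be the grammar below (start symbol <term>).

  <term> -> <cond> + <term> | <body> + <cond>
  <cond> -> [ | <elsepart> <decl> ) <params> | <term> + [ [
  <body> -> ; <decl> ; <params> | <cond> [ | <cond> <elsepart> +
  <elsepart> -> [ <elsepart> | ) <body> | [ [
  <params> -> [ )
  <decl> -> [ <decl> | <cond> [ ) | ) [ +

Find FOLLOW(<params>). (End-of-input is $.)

{ $, ), +, ;, [ }

In <cond> -> <elsepart> <decl> ) <params>: <params> is at the end, add FOLLOW(<cond>) = { $, ), +, [ }.
In <body> -> ; <decl> ; <params>: <params> is at the end, add FOLLOW(<body>) = { ), +, ;, [ }.
Union: FOLLOW(<params>) = { $, ), +, ;, [ }.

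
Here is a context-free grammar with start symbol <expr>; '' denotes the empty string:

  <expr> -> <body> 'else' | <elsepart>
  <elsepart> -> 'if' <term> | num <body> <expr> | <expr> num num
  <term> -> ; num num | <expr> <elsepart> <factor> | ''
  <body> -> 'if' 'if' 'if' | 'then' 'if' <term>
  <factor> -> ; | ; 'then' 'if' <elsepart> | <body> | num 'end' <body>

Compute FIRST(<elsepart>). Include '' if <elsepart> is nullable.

{ 'if', 'then', num }

<elsepart> -> 'if' <term> contributes {'if'}.
<elsepart> -> num <body> <expr> contributes {num}.
From <elsepart> -> <expr> num num: add FIRST(<expr>) = { 'if', 'then', num }.
Union: FIRST(<elsepart>) = { 'if', 'then', num }.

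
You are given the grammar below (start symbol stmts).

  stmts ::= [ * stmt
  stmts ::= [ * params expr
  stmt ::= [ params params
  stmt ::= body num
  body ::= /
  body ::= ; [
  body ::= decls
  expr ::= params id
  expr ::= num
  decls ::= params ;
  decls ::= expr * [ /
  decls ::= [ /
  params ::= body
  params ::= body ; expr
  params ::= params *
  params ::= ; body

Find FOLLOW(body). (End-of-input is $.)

{ $, *, /, ;, [, id, num }

In stmt ::= body num: add FIRST(num) = { num }.
In params ::= body: body is at the end, add FOLLOW(params) = { $, *, /, ;, [, id, num }.
In params ::= body ; expr: add FIRST(; expr) = { ; }.
In params ::= ; body: body is at the end, add FOLLOW(params) = { $, *, /, ;, [, id, num }.
Union: FOLLOW(body) = { $, *, /, ;, [, id, num }.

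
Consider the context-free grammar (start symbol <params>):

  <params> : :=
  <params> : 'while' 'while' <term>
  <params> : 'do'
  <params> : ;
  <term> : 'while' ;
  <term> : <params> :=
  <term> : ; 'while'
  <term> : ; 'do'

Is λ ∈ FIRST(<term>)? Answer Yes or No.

No

No nonterminal in this grammar is nullable.
No production of <term> has an RHS whose symbols are all nullable, so <term> is not nullable.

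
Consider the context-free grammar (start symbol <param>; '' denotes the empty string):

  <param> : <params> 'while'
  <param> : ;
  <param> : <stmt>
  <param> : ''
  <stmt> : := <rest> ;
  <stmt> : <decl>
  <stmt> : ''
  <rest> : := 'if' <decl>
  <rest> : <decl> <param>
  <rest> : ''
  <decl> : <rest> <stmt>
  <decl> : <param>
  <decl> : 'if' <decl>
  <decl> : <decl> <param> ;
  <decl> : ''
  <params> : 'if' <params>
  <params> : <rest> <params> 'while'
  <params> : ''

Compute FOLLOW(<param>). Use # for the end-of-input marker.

<param> is the start symbol, so # ∈ FOLLOW(<param>).
In <rest> : <decl> <param>: <param> is at the end, add FOLLOW(<rest>) = { #, 'if', 'while', :=, ; }.
In <decl> : <param>: <param> is at the end, add FOLLOW(<decl>) = { #, 'if', 'while', :=, ; }.
In <decl> : <decl> <param> ;: add FIRST(;) = { ; }.
Union: FOLLOW(<param>) = { #, 'if', 'while', :=, ; }.

{ #, 'if', 'while', :=, ; }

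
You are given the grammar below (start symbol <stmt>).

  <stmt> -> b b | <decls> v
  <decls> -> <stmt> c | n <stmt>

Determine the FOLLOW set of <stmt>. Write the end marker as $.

<stmt> is the start symbol, so $ ∈ FOLLOW(<stmt>).
In <decls> -> <stmt> c: add FIRST(c) = { c }.
In <decls> -> n <stmt>: <stmt> is at the end, add FOLLOW(<decls>) = { v }.
Union: FOLLOW(<stmt>) = { $, c, v }.

{ $, c, v }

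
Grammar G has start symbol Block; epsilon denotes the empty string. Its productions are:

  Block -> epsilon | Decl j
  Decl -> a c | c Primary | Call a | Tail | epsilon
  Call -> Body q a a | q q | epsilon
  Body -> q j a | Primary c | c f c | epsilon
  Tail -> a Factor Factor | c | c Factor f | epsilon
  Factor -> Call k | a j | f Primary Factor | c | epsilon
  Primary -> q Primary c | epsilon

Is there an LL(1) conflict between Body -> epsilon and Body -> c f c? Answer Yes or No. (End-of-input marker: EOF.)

No

FIRST(epsilon) = { epsilon } and FIRST(c f c) = { c }.
The first is nullable but FOLLOW(Body) = { q } is disjoint from FIRST of the second.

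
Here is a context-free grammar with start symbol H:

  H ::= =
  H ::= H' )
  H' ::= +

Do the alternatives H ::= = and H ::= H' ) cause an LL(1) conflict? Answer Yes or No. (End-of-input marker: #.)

FIRST(=) = { = } and FIRST(H' )) = { + }.
The FIRST sets are disjoint and neither alternative is nullable — no conflict.

No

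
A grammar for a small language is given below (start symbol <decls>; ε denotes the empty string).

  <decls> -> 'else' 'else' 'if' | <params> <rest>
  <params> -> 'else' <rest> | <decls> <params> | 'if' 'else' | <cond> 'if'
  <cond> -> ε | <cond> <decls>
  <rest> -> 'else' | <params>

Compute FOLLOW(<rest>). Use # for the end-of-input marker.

In <decls> -> <params> <rest>: <rest> is at the end, add FOLLOW(<decls>) = { #, 'else', 'if' }.
In <params> -> 'else' <rest>: <rest> is at the end, add FOLLOW(<params>) = { #, 'else', 'if' }.
Union: FOLLOW(<rest>) = { #, 'else', 'if' }.

{ #, 'else', 'if' }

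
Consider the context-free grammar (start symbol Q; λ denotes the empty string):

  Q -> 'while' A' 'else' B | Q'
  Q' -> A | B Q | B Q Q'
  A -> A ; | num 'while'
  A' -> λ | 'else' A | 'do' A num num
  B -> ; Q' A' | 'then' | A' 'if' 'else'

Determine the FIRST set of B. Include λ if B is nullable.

{ 'do', 'else', 'if', 'then', ; }

B -> ; Q' A' contributes {;}.
B -> 'then' contributes {'then'}.
From B -> A' 'if' 'else': A' nullable, take FIRST(A') ∪ {'if'} = { 'do', 'else', 'if' }.
Union: FIRST(B) = { 'do', 'else', 'if', 'then', ; }.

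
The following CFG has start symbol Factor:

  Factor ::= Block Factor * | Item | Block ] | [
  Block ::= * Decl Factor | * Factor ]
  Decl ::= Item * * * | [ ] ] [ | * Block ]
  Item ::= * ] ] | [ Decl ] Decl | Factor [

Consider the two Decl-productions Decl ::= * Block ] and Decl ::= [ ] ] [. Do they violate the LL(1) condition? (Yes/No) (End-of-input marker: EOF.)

FIRST(* Block ]) = { * } and FIRST([ ] ] [) = { [ }.
The FIRST sets are disjoint and neither alternative is nullable — no conflict.

No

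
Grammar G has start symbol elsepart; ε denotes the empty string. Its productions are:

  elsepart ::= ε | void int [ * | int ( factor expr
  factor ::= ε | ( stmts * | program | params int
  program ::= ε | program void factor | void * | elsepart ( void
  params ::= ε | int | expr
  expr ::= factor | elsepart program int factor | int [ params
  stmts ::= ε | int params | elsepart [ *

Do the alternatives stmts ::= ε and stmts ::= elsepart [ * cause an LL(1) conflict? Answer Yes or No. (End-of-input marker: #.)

FIRST(ε) = { ε } and FIRST(elsepart [ *) = { [, int, void }.
The first is nullable but FOLLOW(stmts) = { * } is disjoint from FIRST of the second.

No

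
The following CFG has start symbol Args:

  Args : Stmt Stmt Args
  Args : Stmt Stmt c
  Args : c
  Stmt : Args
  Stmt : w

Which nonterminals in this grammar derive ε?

{ } (none)

No nonterminal has an empty production or an RHS whose symbols are all nullable.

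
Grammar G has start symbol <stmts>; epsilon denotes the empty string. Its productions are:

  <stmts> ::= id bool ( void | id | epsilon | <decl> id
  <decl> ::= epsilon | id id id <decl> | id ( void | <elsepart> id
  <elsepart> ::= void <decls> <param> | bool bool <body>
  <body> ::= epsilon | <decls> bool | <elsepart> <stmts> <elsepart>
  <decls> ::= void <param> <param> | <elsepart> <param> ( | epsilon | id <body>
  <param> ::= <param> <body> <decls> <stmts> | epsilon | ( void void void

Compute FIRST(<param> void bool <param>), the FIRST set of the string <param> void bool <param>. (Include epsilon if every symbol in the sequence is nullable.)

Add FIRST(<param>)\{epsilon} = { (, bool, id, void }; <param> is nullable, continue.
void is a terminal; add {void} and stop.

{ (, bool, id, void }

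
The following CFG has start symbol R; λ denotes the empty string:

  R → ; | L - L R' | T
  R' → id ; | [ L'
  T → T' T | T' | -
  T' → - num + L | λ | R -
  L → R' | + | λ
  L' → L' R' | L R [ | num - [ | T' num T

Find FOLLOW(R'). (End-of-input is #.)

In R → L - L R': R' is at the end, add FOLLOW(R) = { #, -, [ }.
In L → R': R' is at the end, add FOLLOW(L) = { #, +, -, ;, [, id, num }.
In L' → L' R': R' is at the end, add FOLLOW(L') = { #, +, -, ;, [, id, num }.
Union: FOLLOW(R') = { #, +, -, ;, [, id, num }.

{ #, +, -, ;, [, id, num }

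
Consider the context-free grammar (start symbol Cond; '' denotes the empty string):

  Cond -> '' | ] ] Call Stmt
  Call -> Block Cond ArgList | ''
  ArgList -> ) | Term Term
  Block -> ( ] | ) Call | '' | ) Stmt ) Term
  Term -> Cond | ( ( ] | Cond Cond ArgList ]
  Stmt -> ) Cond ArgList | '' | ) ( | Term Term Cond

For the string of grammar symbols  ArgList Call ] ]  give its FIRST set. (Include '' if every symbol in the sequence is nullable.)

Add FIRST(ArgList)\{''} = { (, ), ] }; ArgList is nullable, continue.
Add FIRST(Call)\{''} = { (, ), ] }; Call is nullable, continue.
] is a terminal; add {]} and stop.

{ (, ), ] }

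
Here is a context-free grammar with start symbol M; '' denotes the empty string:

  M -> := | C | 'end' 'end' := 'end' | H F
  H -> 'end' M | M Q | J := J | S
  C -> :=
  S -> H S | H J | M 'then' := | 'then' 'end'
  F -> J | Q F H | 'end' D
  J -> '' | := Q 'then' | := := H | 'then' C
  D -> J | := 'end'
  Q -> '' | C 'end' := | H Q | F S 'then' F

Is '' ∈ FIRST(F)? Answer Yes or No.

F -> J and each of J is nullable, so F ⇒* ''.

Yes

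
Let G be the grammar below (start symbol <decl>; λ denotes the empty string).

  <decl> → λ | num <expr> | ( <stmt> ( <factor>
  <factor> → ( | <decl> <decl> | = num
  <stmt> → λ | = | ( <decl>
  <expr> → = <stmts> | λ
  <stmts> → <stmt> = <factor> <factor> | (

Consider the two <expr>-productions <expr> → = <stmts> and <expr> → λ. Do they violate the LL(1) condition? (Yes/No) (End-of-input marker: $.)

Yes

FIRST(= <stmts>) = { = } and FIRST(λ) = { λ }.
The second alternative is nullable and FOLLOW(<expr>) = { $, (, =, num } shares = with FIRST of the first — conflict.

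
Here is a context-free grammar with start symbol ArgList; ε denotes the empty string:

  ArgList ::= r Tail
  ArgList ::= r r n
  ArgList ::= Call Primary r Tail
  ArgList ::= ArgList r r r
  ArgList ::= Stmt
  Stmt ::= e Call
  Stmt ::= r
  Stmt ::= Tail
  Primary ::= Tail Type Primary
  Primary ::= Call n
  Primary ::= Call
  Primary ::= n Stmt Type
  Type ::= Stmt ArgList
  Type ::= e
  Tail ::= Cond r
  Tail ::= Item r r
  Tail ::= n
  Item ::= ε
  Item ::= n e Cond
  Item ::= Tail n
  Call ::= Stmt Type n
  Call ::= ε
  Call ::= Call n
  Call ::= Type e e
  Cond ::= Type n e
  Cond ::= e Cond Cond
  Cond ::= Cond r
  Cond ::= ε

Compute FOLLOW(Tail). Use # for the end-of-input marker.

{ #, e, n, r }

In ArgList ::= r Tail: Tail is at the end, add FOLLOW(ArgList) = { #, e, n, r }.
In ArgList ::= Call Primary r Tail: Tail is at the end, add FOLLOW(ArgList) = { #, e, n, r }.
In Stmt ::= Tail: Tail is at the end, add FOLLOW(Stmt) = { #, e, n, r }.
In Primary ::= Tail Type Primary: add FIRST(Type Primary) = { e, n, r }.
In Item ::= Tail n: add FIRST(n) = { n }.
Union: FOLLOW(Tail) = { #, e, n, r }.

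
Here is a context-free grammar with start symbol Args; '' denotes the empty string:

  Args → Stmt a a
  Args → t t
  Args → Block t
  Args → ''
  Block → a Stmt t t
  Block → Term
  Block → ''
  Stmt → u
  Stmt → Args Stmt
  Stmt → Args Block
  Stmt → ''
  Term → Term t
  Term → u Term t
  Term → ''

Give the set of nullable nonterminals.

{ Args, Block, Stmt, Term }

Directly nullable (have an ''-production): Args, Block, Stmt, Term.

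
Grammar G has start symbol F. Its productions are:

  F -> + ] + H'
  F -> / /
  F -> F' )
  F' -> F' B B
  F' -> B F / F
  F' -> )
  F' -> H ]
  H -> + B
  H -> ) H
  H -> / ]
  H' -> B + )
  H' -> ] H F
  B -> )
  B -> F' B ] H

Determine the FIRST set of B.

B -> ) contributes {)}.
From B -> F' B ] H: add FIRST(F') = { ), +, / }.
Union: FIRST(B) = { ), +, / }.

{ ), +, / }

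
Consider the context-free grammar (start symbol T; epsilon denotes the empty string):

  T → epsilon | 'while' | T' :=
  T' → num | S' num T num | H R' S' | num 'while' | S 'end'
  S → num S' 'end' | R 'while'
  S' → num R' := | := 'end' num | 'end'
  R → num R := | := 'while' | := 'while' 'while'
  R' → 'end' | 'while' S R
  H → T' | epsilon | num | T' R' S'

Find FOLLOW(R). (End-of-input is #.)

In S → R 'while': add FIRST('while') = { 'while' }.
In R → num R :=: add FIRST(:=) = { := }.
In R' → 'while' S R: R is at the end, add FOLLOW(R') = { 'end', :=, num }.
Union: FOLLOW(R) = { 'end', 'while', :=, num }.

{ 'end', 'while', :=, num }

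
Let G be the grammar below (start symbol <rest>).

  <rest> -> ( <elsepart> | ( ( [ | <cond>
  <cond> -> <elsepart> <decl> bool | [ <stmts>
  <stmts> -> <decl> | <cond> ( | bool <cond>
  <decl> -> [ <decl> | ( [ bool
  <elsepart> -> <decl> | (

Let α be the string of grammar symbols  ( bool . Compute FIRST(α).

{ ( }

( is a terminal; add {(} and stop.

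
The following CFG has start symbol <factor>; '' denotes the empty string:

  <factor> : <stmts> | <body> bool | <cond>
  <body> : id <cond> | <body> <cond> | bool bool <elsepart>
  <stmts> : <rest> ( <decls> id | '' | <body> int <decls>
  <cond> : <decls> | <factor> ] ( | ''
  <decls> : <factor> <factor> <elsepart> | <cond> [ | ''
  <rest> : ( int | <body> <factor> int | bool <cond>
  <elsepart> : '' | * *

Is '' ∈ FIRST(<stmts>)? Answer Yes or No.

Yes

<stmts> has an ''-production, so <stmts> ⇒ ''.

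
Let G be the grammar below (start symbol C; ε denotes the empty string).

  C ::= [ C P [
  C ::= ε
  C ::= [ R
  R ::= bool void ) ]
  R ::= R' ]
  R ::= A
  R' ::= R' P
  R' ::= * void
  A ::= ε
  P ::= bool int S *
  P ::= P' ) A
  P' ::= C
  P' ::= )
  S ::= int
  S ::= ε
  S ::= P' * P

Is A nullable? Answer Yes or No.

Yes

A has an ε-production, so A ⇒ ε.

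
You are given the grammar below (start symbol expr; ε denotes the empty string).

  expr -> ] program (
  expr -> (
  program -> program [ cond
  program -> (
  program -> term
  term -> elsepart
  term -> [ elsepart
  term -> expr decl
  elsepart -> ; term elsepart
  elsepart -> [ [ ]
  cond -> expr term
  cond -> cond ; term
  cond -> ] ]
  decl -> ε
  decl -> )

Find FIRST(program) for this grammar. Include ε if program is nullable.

From program -> program [ cond: add FIRST(program) = { (, ;, [, ] }.
program -> ( contributes {(}.
From program -> term: add FIRST(term) = { (, ;, [, ] }.
Union: FIRST(program) = { (, ;, [, ] }.

{ (, ;, [, ] }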